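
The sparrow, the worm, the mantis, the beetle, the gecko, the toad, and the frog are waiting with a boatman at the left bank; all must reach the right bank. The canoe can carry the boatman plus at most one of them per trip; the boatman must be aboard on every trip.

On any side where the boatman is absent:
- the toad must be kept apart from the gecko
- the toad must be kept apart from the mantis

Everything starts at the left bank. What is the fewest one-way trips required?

Counting alone: the boatman can take at most 1 across per trip to the right bank, so moving all 7 needs at least 7 loaded trips out, with a return between consecutive ones — at least 13 crossings.
The safety rule pushes this higher. Following every safe sequence of crossings, the most of the 7 that can be at the right bank as the canoe arrives there on crossing 13 is 6 — never all 7.
So no plan with fewer than 15 crossings exists, and this one achieves 15:
1. Boatman goes to the right bank with the toad.  [the left bank: the beetle, the frog, the gecko, the mantis, the sparrow, the worm | the right bank: the toad]
2. Boatman goes back to the left bank alone.  [the left bank: the beetle, the frog, the gecko, the mantis, the sparrow, the worm | the right bank: the toad]
3. Boatman goes to the right bank with the sparrow.  [the left bank: the beetle, the frog, the gecko, the mantis, the worm | the right bank: the sparrow, the toad]
4. Boatman goes back to the left bank alone.  [the left bank: the beetle, the frog, the gecko, the mantis, the worm | the right bank: the sparrow, the toad]
5. Boatman goes to the right bank with the worm.  [the left bank: the beetle, the frog, the gecko, the mantis | the right bank: the sparrow, the toad, the worm]
6. Boatman goes back to the left bank alone.  [the left bank: the beetle, the frog, the gecko, the mantis | the right bank: the sparrow, the toad, the worm]
7. Boatman goes to the right bank with the mantis.  [the left bank: the beetle, the frog, the gecko | the right bank: the mantis, the sparrow, the toad, the worm]
8. Boatman goes back to the left bank with the toad.  [the left bank: the beetle, the frog, the gecko, the toad | the right bank: the mantis, the sparrow, the worm]
9. Boatman goes to the right bank with the gecko.  [the left bank: the beetle, the frog, the toad | the right bank: the gecko, the mantis, the sparrow, the worm]
10. Boatman goes back to the left bank alone.  [the left bank: the beetle, the frog, the toad | the right bank: the gecko, the mantis, the sparrow, the worm]
11. Boatman goes to the right bank with the beetle.  [the left bank: the frog, the toad | the right bank: the beetle, the gecko, the mantis, the sparrow, the worm]
12. Boatman goes back to the left bank alone.  [the left bank: the frog, the toad | the right bank: the beetle, the gecko, the mantis, the sparrow, the worm]
13. Boatman goes to the right bank with the frog.  [the left bank: the toad | the right bank: the beetle, the frog, the gecko, the mantis, the sparrow, the worm]
14. Boatman goes back to the left bank alone.  [the left bank: the toad | the right bank: the beetle, the frog, the gecko, the mantis, the sparrow, the worm]
15. Boatman goes to the right bank with the toad.  [the left bank: — | the right bank: the beetle, the frog, the gecko, the mantis, the sparrow, the toad, the worm]

15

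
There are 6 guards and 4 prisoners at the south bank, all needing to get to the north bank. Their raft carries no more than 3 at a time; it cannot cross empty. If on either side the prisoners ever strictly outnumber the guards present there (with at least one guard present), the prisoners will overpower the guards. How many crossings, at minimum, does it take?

Counting alone: each trip to the north bank takes at most 3 across and each return brings at least 1 back, so after t trips out (and t−1 returns) at most 3t − (t−1) of the 10 are across; that first reaches 10 at t = 5, so at least 9 crossings are needed.
The plan below uses exactly 9 crossings, so it is optimal:
1. 2 prisoners → the north bank.  (the south bank: 6G 2P; the north bank: 0G 2P)
2. 1 prisoner ← the south bank.  (the south bank: 6G 3P; the north bank: 0G 1P)
3. 3 prisoners → the north bank.  (the south bank: 6G 0P; the north bank: 0G 4P)
4. 1 prisoner ← the south bank.  (the south bank: 6G 1P; the north bank: 0G 3P)
5. 3 guards → the north bank.  (the south bank: 3G 1P; the north bank: 3G 3P)
6. 1 prisoner ← the south bank.  (the south bank: 3G 2P; the north bank: 3G 2P)
7. 1 guard and 2 prisoners → the north bank.  (the south bank: 2G 0P; the north bank: 4G 4P)
8. 1 prisoner ← the south bank.  (the south bank: 2G 1P; the north bank: 4G 3P)
9. 2 guards and 1 prisoner → the north bank.  (the south bank: 0G 0P; the north bank: 6G 4P)

9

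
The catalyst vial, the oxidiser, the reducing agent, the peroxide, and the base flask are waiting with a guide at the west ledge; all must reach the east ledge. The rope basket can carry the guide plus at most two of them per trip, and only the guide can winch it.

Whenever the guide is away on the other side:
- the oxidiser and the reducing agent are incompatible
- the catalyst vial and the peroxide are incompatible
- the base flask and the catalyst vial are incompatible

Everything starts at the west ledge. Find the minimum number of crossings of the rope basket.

5

Counting alone: the guide can take at most 2 across per trip to the east ledge, so moving all 5 needs at least 3 loaded trips out, with a return between consecutive ones — at least 5 crossings.
The plan below uses exactly 5 crossings, so it is optimal:
1. Guide goes to the east ledge with the catalyst vial and the oxidiser.  [the west ledge: the base flask, the peroxide, the reducing agent | the east ledge: the catalyst vial, the oxidiser]
2. Guide goes back to the west ledge alone.  [the west ledge: the base flask, the peroxide, the reducing agent | the east ledge: the catalyst vial, the oxidiser]
3. Guide goes to the east ledge with the base flask and the peroxide.  [the west ledge: the reducing agent | the east ledge: the base flask, the catalyst vial, the oxidiser, the peroxide]
4. Guide goes back to the west ledge with the catalyst vial.  [the west ledge: the catalyst vial, the reducing agent | the east ledge: the base flask, the oxidiser, the peroxide]
5. Guide goes to the east ledge with the catalyst vial and the reducing agent.  [the west ledge: — | the east ledge: the base flask, the catalyst vial, the oxidiser, the peroxide, the reducing agent]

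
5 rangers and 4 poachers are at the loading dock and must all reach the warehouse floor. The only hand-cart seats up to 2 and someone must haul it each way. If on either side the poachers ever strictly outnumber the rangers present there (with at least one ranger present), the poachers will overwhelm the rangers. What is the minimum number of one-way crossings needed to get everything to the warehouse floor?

Counting alone: each trip to the warehouse floor takes at most 2 across and each return brings at least 1 back, so after t trips out (and t−1 returns) at most 2t − (t−1) of the 9 are across; that first reaches 9 at t = 8, so at least 15 crossings are needed.
The plan below uses exactly 15 crossings, so it is optimal:
1. 2 poachers → the warehouse floor.  (the loading dock: 5R 2P; the warehouse floor: 0R 2P)
2. 1 poacher ← the loading dock.  (the loading dock: 5R 3P; the warehouse floor: 0R 1P)
3. 2 poachers → the warehouse floor.  (the loading dock: 5R 1P; the warehouse floor: 0R 3P)
4. 1 poacher ← the loading dock.  (the loading dock: 5R 2P; the warehouse floor: 0R 2P)
5. 2 rangers → the warehouse floor.  (the loading dock: 3R 2P; the warehouse floor: 2R 2P)
6. 1 poacher ← the loading dock.  (the loading dock: 3R 3P; the warehouse floor: 2R 1P)
7. 1 ranger and 1 poacher → the warehouse floor.  (the loading dock: 2R 2P; the warehouse floor: 3R 2P)
8. 1 ranger ← the loading dock.  (the loading dock: 3R 2P; the warehouse floor: 2R 2P)
9. 1 ranger and 1 poacher → the warehouse floor.  (the loading dock: 2R 1P; the warehouse floor: 3R 3P)
10. 1 poacher ← the loading dock.  (the loading dock: 2R 2P; the warehouse floor: 3R 2P)
11. 1 ranger and 1 poacher → the warehouse floor.  (the loading dock: 1R 1P; the warehouse floor: 4R 3P)
12. 1 ranger ← the loading dock.  (the loading dock: 2R 1P; the warehouse floor: 3R 3P)
13. 1 ranger and 1 poacher → the warehouse floor.  (the loading dock: 1R 0P; the warehouse floor: 4R 4P)
14. 1 poacher ← the loading dock.  (the loading dock: 1R 1P; the warehouse floor: 4R 3P)
15. 1 ranger and 1 poacher → the warehouse floor.  (the loading dock: 0R 0P; the warehouse floor: 5R 4P)

15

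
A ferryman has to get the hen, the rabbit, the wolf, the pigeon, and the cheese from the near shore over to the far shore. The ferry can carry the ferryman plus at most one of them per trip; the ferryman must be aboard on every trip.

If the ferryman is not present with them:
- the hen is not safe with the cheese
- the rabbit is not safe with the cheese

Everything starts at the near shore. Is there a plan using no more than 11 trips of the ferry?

Yes

Yes — this plan uses 11 crossings (≤ 11):
1. Ferryman goes to the far shore with the cheese.
2. Ferryman goes back to the near shore alone.
3. Ferryman goes to the far shore with the hen.
4. Ferryman goes back to the near shore with the cheese.
5. Ferryman goes to the far shore with the rabbit.
6. Ferryman goes back to the near shore alone.
7. Ferryman goes to the far shore with the wolf.
8. Ferryman goes back to the near shore alone.
9. Ferryman goes to the far shore with the pigeon.
10. Ferryman goes back to the near shore alone.
11. Ferryman goes to the far shore with the cheese.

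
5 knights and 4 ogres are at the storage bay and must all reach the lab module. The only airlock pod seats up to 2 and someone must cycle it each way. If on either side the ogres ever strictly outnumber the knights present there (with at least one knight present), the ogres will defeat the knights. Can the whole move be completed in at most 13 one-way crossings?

No

Counting alone: each trip to the lab module takes at most 2 across and each return brings at least 1 back, so after t trips out (and t−1 returns) at most 2t − (t−1) of the 9 are across; that first reaches 9 at t = 8, so at least 15 crossings are needed.
Since 13 < 15, 13 crossings cannot be enough. (The shortest complete plan in fact takes 15:)
1. 2 ogres → the lab module.  (the storage bay: 5K 2O; the lab module: 0K 2O)
2. 1 ogre ← the storage bay.  (the storage bay: 5K 3O; the lab module: 0K 1O)
3. 2 ogres → the lab module.  (the storage bay: 5K 1O; the lab module: 0K 3O)
4. 1 ogre ← the storage bay.  (the storage bay: 5K 2O; the lab module: 0K 2O)
5. 2 knights → the lab module.  (the storage bay: 3K 2O; the lab module: 2K 2O)
6. 1 ogre ← the storage bay.  (the storage bay: 3K 3O; the lab module: 2K 1O)
7. 1 knight and 1 ogre → the lab module.  (the storage bay: 2K 2O; the lab module: 3K 2O)
8. 1 knight ← the storage bay.  (the storage bay: 3K 2O; the lab module: 2K 2O)
9. 1 knight and 1 ogre → the lab module.  (the storage bay: 2K 1O; the lab module: 3K 3O)
10. 1 ogre ← the storage bay.  (the storage bay: 2K 2O; the lab module: 3K 2O)
11. 1 knight and 1 ogre → the lab module.  (the storage bay: 1K 1O; the lab module: 4K 3O)
12. 1 knight ← the storage bay.  (the storage bay: 2K 1O; the lab module: 3K 3O)
13. 1 knight and 1 ogre → the lab module.  (the storage bay: 1K 0O; the lab module: 4K 4O)
14. 1 ogre ← the storage bay.  (the storage bay: 1K 1O; the lab module: 4K 3O)
15. 1 knight and 1 ogre → the lab module.  (the storage bay: 0K 0O; the lab module: 5K 4O)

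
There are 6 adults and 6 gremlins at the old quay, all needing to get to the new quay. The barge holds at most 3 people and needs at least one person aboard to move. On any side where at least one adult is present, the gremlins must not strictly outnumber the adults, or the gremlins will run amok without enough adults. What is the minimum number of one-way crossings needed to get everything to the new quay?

impossible

Following every safe sequence of crossings from the start, the most of the 12 that can be at the new quay as the barge arrives there on crossings 1, 3, 5 is 3, 5, 6 respectively; the best ever achieved is 6 of 12.
From crossing 7 on, no configuration arises that was not already reachable earlier: only 17 distinct safe configurations (who is on which side, and where the barge is) can ever be reached, none of them has everyone across, and every continuation just revisits them. They are: 0 adults + 0 gremlins across (barge back at the start); 0 adults + 1 gremlin across (barge there); 0 adults + 1 gremlin across (barge back at the start); 0 adults + 2 gremlins across (barge there); 0 adults + 2 gremlins across (barge back at the start); 0 adults + 3 gremlins across (barge there); 0 adults + 3 gremlins across (barge back at the start); 0 adults + 4 gremlins across (barge there); 0 adults + 4 gremlins across (barge back at the start); 0 adults + 5 gremlins across (barge there); 0 adults + 5 gremlins across (barge back at the start); 0 adults + 6 gremlins across (barge there); 1 adult + 1 gremlin across (barge there); 1 adult + 1 gremlin across (barge back at the start); 2 adults + 2 gremlins across (barge there); 2 adults + 2 gremlins across (barge back at the start); 3 adults + 3 gremlins across (barge there). So no valid plan exists.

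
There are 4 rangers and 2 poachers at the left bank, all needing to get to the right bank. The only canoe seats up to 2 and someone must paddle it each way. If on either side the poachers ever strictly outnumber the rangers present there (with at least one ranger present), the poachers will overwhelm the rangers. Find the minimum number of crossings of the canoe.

9

Counting alone: each trip to the right bank takes at most 2 across and each return brings at least 1 back, so after t trips out (and t−1 returns) at most 2t − (t−1) of the 6 are across; that first reaches 6 at t = 5, so at least 9 crossings are needed.
The plan below uses exactly 9 crossings, so it is optimal:
1. 2 poachers → the right bank.  (the left bank: 4R 0P; the right bank: 0R 2P)
2. 1 poacher ← the left bank.  (the left bank: 4R 1P; the right bank: 0R 1P)
3. 2 rangers → the right bank.  (the left bank: 2R 1P; the right bank: 2R 1P)
4. 1 poacher ← the left bank.  (the left bank: 2R 2P; the right bank: 2R 0P)
5. 2 poachers → the right bank.  (the left bank: 2R 0P; the right bank: 2R 2P)
6. 1 poacher ← the left bank.  (the left bank: 2R 1P; the right bank: 2R 1P)
7. 1 ranger and 1 poacher → the right bank.  (the left bank: 1R 0P; the right bank: 3R 2P)
8. 1 poacher ← the left bank.  (the left bank: 1R 1P; the right bank: 3R 1P)
9. 1 ranger and 1 poacher → the right bank.  (the left bank: 0R 0P; the right bank: 4R 2P)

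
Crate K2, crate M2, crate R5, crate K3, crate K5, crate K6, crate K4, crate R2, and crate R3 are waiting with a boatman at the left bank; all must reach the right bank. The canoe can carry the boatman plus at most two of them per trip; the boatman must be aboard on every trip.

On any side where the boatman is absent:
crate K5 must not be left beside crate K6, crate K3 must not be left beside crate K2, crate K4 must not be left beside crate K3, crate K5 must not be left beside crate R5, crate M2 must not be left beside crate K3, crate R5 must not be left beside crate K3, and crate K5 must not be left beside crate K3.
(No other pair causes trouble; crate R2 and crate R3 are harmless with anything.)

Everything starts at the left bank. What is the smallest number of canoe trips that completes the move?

Counting alone: the boatman can take at most 2 across per trip to the right bank, so moving all 9 needs at least 5 loaded trips out, with a return between consecutive ones — at least 9 crossings.
The safety rule pushes this higher. Following every safe sequence of crossings, the most of the 9 that can be at the right bank as the canoe arrives there on crossings 9, 11, 13 is 6, 7, 8 respectively — never all 9.
So no plan with fewer than 15 crossings exists, and this one achieves 15:
1. Boatman goes to the right bank with crate K3 and crate K5.
2. Boatman goes back to the left bank with crate K3.
3. Boatman goes to the right bank with crate K2 and crate K3.
4. Boatman goes back to the left bank with crate K3.
5. Boatman goes to the right bank with crate K3 and crate M2.
6. Boatman goes back to the left bank with crate K3.
7. Boatman goes to the right bank with crate K4 and crate R5.
8. Boatman goes back to the left bank with crate R5.
9. Boatman goes to the right bank with crate K6 and crate R5.
10. Boatman goes back to the left bank with crate K5.
11. Boatman goes to the right bank with crate K3 and crate R2.
12. Boatman goes back to the left bank with crate K3.
13. Boatman goes to the right bank with crate K3 and crate R3.
14. Boatman goes back to the left bank with crate K3.
15. Boatman goes to the right bank with crate K3 and crate K5.

15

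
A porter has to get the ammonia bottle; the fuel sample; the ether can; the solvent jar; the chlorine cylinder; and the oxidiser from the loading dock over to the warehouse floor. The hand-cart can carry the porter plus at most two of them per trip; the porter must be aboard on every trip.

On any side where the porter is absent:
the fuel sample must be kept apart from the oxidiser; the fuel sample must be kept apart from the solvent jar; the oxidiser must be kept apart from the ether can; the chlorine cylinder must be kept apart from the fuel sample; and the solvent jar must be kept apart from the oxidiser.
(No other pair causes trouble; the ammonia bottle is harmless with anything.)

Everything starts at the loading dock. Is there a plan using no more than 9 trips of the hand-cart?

Yes

Yes — this plan uses 9 crossings (≤ 9):
1. Porter goes to the warehouse floor with the fuel sample and the oxidiser.
2. Porter goes back to the loading dock with the fuel sample.
3. Porter goes to the warehouse floor with the ammonia bottle and the fuel sample.
4. Porter goes back to the loading dock with the fuel sample.
5. Porter goes to the warehouse floor with the ether can and the fuel sample.
6. Porter goes back to the loading dock with the oxidiser.
7. Porter goes to the warehouse floor with the chlorine cylinder and the solvent jar.
8. Porter goes back to the loading dock with the fuel sample.
9. Porter goes to the warehouse floor with the fuel sample and the oxidiser.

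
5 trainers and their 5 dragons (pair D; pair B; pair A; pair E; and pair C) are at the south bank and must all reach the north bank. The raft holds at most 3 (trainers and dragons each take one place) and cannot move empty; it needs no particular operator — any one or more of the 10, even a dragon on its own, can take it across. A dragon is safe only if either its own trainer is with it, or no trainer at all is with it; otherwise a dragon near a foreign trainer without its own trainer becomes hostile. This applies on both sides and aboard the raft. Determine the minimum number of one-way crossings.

11

Counting alone: each trip to the north bank takes at most 3 across and each return brings at least 1 back, so after t trips out (and t−1 returns) at most 3t − (t−1) of the 10 are across; that first reaches 10 at t = 5, so at least 9 crossings are needed.
The safety rule pushes this higher. Following every safe sequence of crossings, the most of the 10 that can be at the north bank as the raft arrives there on crossing 9 is 9 — never all 10.
So no plan with fewer than 11 crossings exists, and this one achieves 11:
1. dragon D and trainer D cross → the north bank.
2. trainer D crosses ← the south bank.
3. dragon A, dragon B, and dragon E cross → the north bank.
4. dragon D crosses ← the south bank.
5. trainer A, trainer B, and trainer E cross → the north bank.
6. dragon B and trainer B cross ← the south bank.
7. trainer B, trainer C, and trainer D cross → the north bank.
8. dragon A crosses ← the south bank.
9. dragon B and dragon D cross → the north bank.
10. dragon D crosses ← the south bank.
11. dragon A, dragon C, and dragon D cross → the north bank.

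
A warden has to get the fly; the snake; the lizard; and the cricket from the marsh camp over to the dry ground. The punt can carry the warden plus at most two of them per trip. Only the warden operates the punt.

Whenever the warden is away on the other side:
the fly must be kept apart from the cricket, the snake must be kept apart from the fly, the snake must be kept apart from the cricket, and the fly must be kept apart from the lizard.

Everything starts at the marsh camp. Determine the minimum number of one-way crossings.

Counting alone: the warden can take at most 2 across per trip to the dry ground, so moving all 4 needs at least 2 loaded trips out, with a return between consecutive ones — at least 3 crossings.
The safety rule pushes this higher. Following every safe sequence of crossings, the most of the 4 that can be at the dry ground as the punt arrives there on crossing 3 is 3 — never all 4.
So no plan with fewer than 5 crossings exists, and this one achieves 5:
1. Warden goes to the dry ground with the fly and the snake.
2. Warden goes back to the marsh camp with the fly.
3. Warden goes to the dry ground with the fly and the lizard.
4. Warden goes back to the marsh camp with the fly.
5. Warden goes to the dry ground with the cricket and the fly.

5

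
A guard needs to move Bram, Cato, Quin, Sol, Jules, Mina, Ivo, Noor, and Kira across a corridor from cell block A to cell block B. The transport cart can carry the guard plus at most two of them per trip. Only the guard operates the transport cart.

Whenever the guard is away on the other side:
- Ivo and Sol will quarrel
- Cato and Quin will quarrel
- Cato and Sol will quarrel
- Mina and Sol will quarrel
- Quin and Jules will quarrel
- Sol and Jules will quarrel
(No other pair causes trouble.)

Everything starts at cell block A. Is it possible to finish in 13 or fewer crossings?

Yes — this plan uses 11 crossings (≤ 13):
1. Guard goes to cell block B with Quin and Sol.  [cell block A: Bram, Cato, Ivo, Jules, Kira, Mina, Noor | cell block B: Quin, Sol]
2. Guard goes back to cell block A alone.  [cell block A: Bram, Cato, Ivo, Jules, Kira, Mina, Noor | cell block B: Quin, Sol]
3. Guard goes to cell block B with Bram.  [cell block A: Cato, Ivo, Jules, Kira, Mina, Noor | cell block B: Bram, Quin, Sol]
4. Guard goes back to cell block A alone.  [cell block A: Cato, Ivo, Jules, Kira, Mina, Noor | cell block B: Bram, Quin, Sol]
5. Guard goes to cell block B with Cato and Jules.  [cell block A: Ivo, Kira, Mina, Noor | cell block B: Bram, Cato, Jules, Quin, Sol]
6. Guard goes back to cell block A with Quin and Sol.  [cell block A: Ivo, Kira, Mina, Noor, Quin, Sol | cell block B: Bram, Cato, Jules]
7. Guard goes to cell block B with Ivo and Mina.  [cell block A: Kira, Noor, Quin, Sol | cell block B: Bram, Cato, Ivo, Jules, Mina]
8. Guard goes back to cell block A alone.  [cell block A: Kira, Noor, Quin, Sol | cell block B: Bram, Cato, Ivo, Jules, Mina]
9. Guard goes to cell block B with Kira and Noor.  [cell block A: Quin, Sol | cell block B: Bram, Cato, Ivo, Jules, Kira, Mina, Noor]
10. Guard goes back to cell block A alone.  [cell block A: Quin, Sol | cell block B: Bram, Cato, Ivo, Jules, Kira, Mina, Noor]
11. Guard goes to cell block B with Quin and Sol.  [cell block A: — | cell block B: Bram, Cato, Ivo, Jules, Kira, Mina, Noor, Quin, Sol]

Yes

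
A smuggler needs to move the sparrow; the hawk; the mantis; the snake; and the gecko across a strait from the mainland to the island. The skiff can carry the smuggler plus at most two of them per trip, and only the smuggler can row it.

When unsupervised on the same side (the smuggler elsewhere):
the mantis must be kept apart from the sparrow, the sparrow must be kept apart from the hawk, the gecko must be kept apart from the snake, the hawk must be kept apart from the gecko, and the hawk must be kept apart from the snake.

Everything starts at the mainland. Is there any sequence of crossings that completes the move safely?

Whatever the first load, the items left behind include a forbidden pair without the smuggler. No opening move is safe, so no plan exists.

No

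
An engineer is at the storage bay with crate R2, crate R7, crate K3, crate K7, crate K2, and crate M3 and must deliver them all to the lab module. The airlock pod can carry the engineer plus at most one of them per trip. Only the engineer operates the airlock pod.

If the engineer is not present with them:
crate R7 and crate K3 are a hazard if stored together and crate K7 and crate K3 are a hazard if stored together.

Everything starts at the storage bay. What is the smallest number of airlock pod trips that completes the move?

Counting alone: the engineer can take at most 1 across per trip to the lab module, so moving all 6 needs at least 6 loaded trips out, with a return between consecutive ones — at least 11 crossings.
The safety rule pushes this higher. Following every safe sequence of crossings, the most of the 6 that can be at the lab module as the airlock pod arrives there on crossing 11 is 5 — never all 6.
So no plan with fewer than 13 crossings exists, and this one achieves 13:
1. Engineer goes to the lab module with crate K3.  [the storage bay: crate K2, crate K7, crate M3, crate R2, crate R7 | the lab module: crate K3]
2. Engineer goes back to the storage bay alone.  [the storage bay: crate K2, crate K7, crate M3, crate R2, crate R7 | the lab module: crate K3]
3. Engineer goes to the lab module with crate R2.  [the storage bay: crate K2, crate K7, crate M3, crate R7 | the lab module: crate K3, crate R2]
4. Engineer goes back to the storage bay alone.  [the storage bay: crate K2, crate K7, crate M3, crate R7 | the lab module: crate K3, crate R2]
5. Engineer goes to the lab module with crate R7.  [the storage bay: crate K2, crate K7, crate M3 | the lab module: crate K3, crate R2, crate R7]
6. Engineer goes back to the storage bay with crate K3.  [the storage bay: crate K2, crate K3, crate K7, crate M3 | the lab module: crate R2, crate R7]
7. Engineer goes to the lab module with crate K7.  [the storage bay: crate K2, crate K3, crate M3 | the lab module: crate K7, crate R2, crate R7]
8. Engineer goes back to the storage bay alone.  [the storage bay: crate K2, crate K3, crate M3 | the lab module: crate K7, crate R2, crate R7]
9. Engineer goes to the lab module with crate K2.  [the storage bay: crate K3, crate M3 | the lab module: crate K2, crate K7, crate R2, crate R7]
10. Engineer goes back to the storage bay alone.  [the storage bay: crate K3, crate M3 | the lab module: crate K2, crate K7, crate R2, crate R7]
11. Engineer goes to the lab module with crate M3.  [the storage bay: crate K3 | the lab module: crate K2, crate K7, crate M3, crate R2, crate R7]
12. Engineer goes back to the storage bay alone.  [the storage bay: crate K3 | the lab module: crate K2, crate K7, crate M3, crate R2, crate R7]
13. Engineer goes to the lab module with crate K3.  [the storage bay: — | the lab module: crate K2, crate K3, crate K7, crate M3, crate R2, crate R7]

13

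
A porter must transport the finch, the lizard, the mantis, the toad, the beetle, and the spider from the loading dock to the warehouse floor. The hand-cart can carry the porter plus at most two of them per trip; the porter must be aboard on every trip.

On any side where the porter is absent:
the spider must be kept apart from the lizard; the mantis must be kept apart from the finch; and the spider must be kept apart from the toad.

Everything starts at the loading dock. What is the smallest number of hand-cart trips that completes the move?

Counting alone: the porter can take at most 2 across per trip to the warehouse floor, so moving all 6 needs at least 3 loaded trips out, with a return between consecutive ones — at least 5 crossings.
The safety rule pushes this higher. Following every safe sequence of crossings, the most of the 6 that can be at the warehouse floor as the hand-cart arrives there on crossing 5 is 5 — never all 6.
So no plan with fewer than 7 crossings exists, and this one achieves 7:
1. Porter goes to the warehouse floor with the finch and the spider.  [the loading dock: the beetle, the lizard, the mantis, the toad | the warehouse floor: the finch, the spider]
2. Porter goes back to the loading dock alone.  [the loading dock: the beetle, the lizard, the mantis, the toad | the warehouse floor: the finch, the spider]
3. Porter goes to the warehouse floor with the lizard.  [the loading dock: the beetle, the mantis, the toad | the warehouse floor: the finch, the lizard, the spider]
4. Porter goes back to the loading dock with the spider.  [the loading dock: the beetle, the mantis, the spider, the toad | the warehouse floor: the finch, the lizard]
5. Porter goes to the warehouse floor with the beetle and the toad.  [the loading dock: the mantis, the spider | the warehouse floor: the beetle, the finch, the lizard, the toad]
6. Porter goes back to the loading dock alone.  [the loading dock: the mantis, the spider | the warehouse floor: the beetle, the finch, the lizard, the toad]
7. Porter goes to the warehouse floor with the mantis and the spider.  [the loading dock: — | the warehouse floor: the beetle, the finch, the lizard, the mantis, the spider, the toad]

7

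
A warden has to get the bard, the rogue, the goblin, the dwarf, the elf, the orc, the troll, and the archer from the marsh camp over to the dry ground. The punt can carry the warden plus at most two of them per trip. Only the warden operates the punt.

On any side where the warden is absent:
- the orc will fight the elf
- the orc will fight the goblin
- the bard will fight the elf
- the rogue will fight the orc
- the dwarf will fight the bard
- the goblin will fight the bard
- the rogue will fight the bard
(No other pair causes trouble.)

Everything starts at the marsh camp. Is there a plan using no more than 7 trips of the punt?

No

Counting alone: the warden can take at most 2 across per trip to the dry ground, so moving all 8 needs at least 4 loaded trips out, with a return between consecutive ones — at least 7 crossings.
The safety rule pushes this higher. Following every safe sequence of crossings, the most of the 8 that can be at the dry ground as the punt arrives there on crossing 7 is 6 — never all 8.
So the move cannot be finished within 7 crossings. (The shortest complete plan takes 9:)
1. Warden goes to the dry ground with the bard and the orc.
2. Warden goes back to the marsh camp alone.
3. Warden goes to the dry ground with the goblin and the rogue.
4. Warden goes back to the marsh camp with the bard and the orc.
5. Warden goes to the dry ground with the dwarf and the elf.
6. Warden goes back to the marsh camp alone.
7. Warden goes to the dry ground with the archer and the troll.
8. Warden goes back to the marsh camp alone.
9. Warden goes to the dry ground with the bard and the orc.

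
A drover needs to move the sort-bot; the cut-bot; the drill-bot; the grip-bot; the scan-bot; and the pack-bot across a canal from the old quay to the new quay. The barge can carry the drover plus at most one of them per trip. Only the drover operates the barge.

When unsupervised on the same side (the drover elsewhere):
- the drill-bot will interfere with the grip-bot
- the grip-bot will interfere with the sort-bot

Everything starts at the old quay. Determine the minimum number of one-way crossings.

Counting alone: the drover can take at most 1 across per trip to the new quay, so moving all 6 needs at least 6 loaded trips out, with a return between consecutive ones — at least 11 crossings.
The safety rule pushes this higher. Following every safe sequence of crossings, the most of the 6 that can be at the new quay as the barge arrives there on crossing 11 is 5 — never all 6.
So no plan with fewer than 13 crossings exists, and this one achieves 13:
1. Drover goes to the new quay with the grip-bot.
2. Drover goes back to the old quay alone.
3. Drover goes to the new quay with the sort-bot.
4. Drover goes back to the old quay with the grip-bot.
5. Drover goes to the new quay with the drill-bot.
6. Drover goes back to the old quay alone.
7. Drover goes to the new quay with the cut-bot.
8. Drover goes back to the old quay alone.
9. Drover goes to the new quay with the scan-bot.
10. Drover goes back to the old quay alone.
11. Drover goes to the new quay with the pack-bot.
12. Drover goes back to the old quay alone.
13. Drover goes to the new quay with the grip-bot.

13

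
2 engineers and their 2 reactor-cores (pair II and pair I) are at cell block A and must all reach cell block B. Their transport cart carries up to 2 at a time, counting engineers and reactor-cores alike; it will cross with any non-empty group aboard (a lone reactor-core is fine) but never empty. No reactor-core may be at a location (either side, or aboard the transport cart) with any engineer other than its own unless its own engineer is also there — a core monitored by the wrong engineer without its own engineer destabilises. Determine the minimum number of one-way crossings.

5

Counting alone: each trip to cell block B takes at most 2 across and each return brings at least 1 back, so after t trips out (and t−1 returns) at most 2t − (t−1) of the 4 are across; that first reaches 4 at t = 3, so at least 5 crossings are needed.
The plan below uses exactly 5 crossings, so it is optimal:
1. engineer II and reactor-core II cross → cell block B.
2. engineer II crosses ← cell block A.
3. engineer I and engineer II cross → cell block B.
4. engineer I crosses ← cell block A.
5. engineer I and reactor-core I cross → cell block B.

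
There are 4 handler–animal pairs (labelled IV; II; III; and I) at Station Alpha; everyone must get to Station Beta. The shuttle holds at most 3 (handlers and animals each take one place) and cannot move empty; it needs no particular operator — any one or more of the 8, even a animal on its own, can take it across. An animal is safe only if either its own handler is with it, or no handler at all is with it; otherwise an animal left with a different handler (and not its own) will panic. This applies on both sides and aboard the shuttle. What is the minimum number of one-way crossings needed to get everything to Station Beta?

Counting alone: each trip to Station Beta takes at most 3 across and each return brings at least 1 back, so after t trips out (and t−1 returns) at most 3t − (t−1) of the 8 are across; that first reaches 8 at t = 4, so at least 7 crossings are needed.
The safety rule pushes this higher. Following every safe sequence of crossings, the most of the 8 that can be at Station Beta as the shuttle arrives there on crossing 7 is 7 — never all 8.
So no plan with fewer than 9 crossings exists, and this one achieves 9:
1. animal IV and handler IV cross → Station Beta.
2. handler IV crosses ← Station Alpha.
3. animal II, handler II, and handler IV cross → Station Beta.
4. animal IV and handler IV cross ← Station Alpha.
5. handler I, handler III, and handler IV cross → Station Beta.
6. animal II crosses ← Station Alpha.
7. animal II and animal IV cross → Station Beta.
8. animal IV crosses ← Station Alpha.
9. animal I, animal III, and animal IV cross → Station Beta.

9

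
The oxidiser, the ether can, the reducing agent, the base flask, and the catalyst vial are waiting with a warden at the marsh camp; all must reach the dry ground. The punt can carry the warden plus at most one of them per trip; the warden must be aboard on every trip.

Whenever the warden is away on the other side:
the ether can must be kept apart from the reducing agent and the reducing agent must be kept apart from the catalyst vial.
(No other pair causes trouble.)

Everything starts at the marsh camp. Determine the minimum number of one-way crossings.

Counting alone: the warden can take at most 1 across per trip to the dry ground, so moving all 5 needs at least 5 loaded trips out, with a return between consecutive ones — at least 9 crossings.
The safety rule pushes this higher. Following every safe sequence of crossings, the most of the 5 that can be at the dry ground as the punt arrives there on crossing 9 is 4 — never all 5.
So no plan with fewer than 11 crossings exists, and this one achieves 11:
1. Warden goes to the dry ground with the reducing agent.
2. Warden goes back to the marsh camp alone.
3. Warden goes to the dry ground with the oxidiser.
4. Warden goes back to the marsh camp alone.
5. Warden goes to the dry ground with the ether can.
6. Warden goes back to the marsh camp with the reducing agent.
7. Warden goes to the dry ground with the catalyst vial.
8. Warden goes back to the marsh camp alone.
9. Warden goes to the dry ground with the base flask.
10. Warden goes back to the marsh camp alone.
11. Warden goes to the dry ground with the reducing agent.

11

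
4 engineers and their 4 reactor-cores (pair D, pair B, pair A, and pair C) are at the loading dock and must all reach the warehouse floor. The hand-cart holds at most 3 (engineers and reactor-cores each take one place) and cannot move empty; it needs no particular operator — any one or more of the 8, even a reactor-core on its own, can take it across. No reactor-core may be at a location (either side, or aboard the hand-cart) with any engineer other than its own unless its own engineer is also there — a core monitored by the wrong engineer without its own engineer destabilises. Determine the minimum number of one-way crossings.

Counting alone: each trip to the warehouse floor takes at most 3 across and each return brings at least 1 back, so after t trips out (and t−1 returns) at most 3t − (t−1) of the 8 are across; that first reaches 8 at t = 4, so at least 7 crossings are needed.
The safety rule pushes this higher. Following every safe sequence of crossings, the most of the 8 that can be at the warehouse floor as the hand-cart arrives there on crossing 7 is 7 — never all 8.
So no plan with fewer than 9 crossings exists, and this one achieves 9:
1. engineer D and reactor-core D cross → the warehouse floor.
2. engineer D crosses ← the loading dock.
3. engineer B, engineer D, and reactor-core B cross → the warehouse floor.
4. engineer D and reactor-core D cross ← the loading dock.
5. engineer A, engineer C, and engineer D cross → the warehouse floor.
6. reactor-core B crosses ← the loading dock.
7. reactor-core B and reactor-core D cross → the warehouse floor.
8. reactor-core D crosses ← the loading dock.
9. reactor-core A, reactor-core C, and reactor-core D cross → the warehouse floor.

9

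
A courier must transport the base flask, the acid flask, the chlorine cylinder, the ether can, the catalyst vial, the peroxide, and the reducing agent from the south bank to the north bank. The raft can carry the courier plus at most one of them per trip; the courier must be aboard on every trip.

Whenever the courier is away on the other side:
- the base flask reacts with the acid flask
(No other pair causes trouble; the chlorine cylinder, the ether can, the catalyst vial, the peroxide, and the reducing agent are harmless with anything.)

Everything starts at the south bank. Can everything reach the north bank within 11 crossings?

Counting alone: the courier can take at most 1 across per trip to the north bank, so moving all 7 needs at least 7 loaded trips out, with a return between consecutive ones — at least 13 crossings.
Since 11 < 13, 11 crossings cannot be enough. (The shortest complete plan in fact takes 13:)
1. Courier goes to the north bank with the base flask.  [the south bank: the acid flask, the catalyst vial, the chlorine cylinder, the ether can, the peroxide, the reducing agent | the north bank: the base flask]
2. Courier goes back to the south bank alone.  [the south bank: the acid flask, the catalyst vial, the chlorine cylinder, the ether can, the peroxide, the reducing agent | the north bank: the base flask]
3. Courier goes to the north bank with the chlorine cylinder.  [the south bank: the acid flask, the catalyst vial, the ether can, the peroxide, the reducing agent | the north bank: the base flask, the chlorine cylinder]
4. Courier goes back to the south bank alone.  [the south bank: the acid flask, the catalyst vial, the ether can, the peroxide, the reducing agent | the north bank: the base flask, the chlorine cylinder]
5. Courier goes to the north bank with the ether can.  [the south bank: the acid flask, the catalyst vial, the peroxide, the reducing agent | the north bank: the base flask, the chlorine cylinder, the ether can]
6. Courier goes back to the south bank alone.  [the south bank: the acid flask, the catalyst vial, the peroxide, the reducing agent | the north bank: the base flask, the chlorine cylinder, the ether can]
7. Courier goes to the north bank with the catalyst vial.  [the south bank: the acid flask, the peroxide, the reducing agent | the north bank: the base flask, the catalyst vial, the chlorine cylinder, the ether can]
8. Courier goes back to the south bank alone.  [the south bank: the acid flask, the peroxide, the reducing agent | the north bank: the base flask, the catalyst vial, the chlorine cylinder, the ether can]
9. Courier goes to the north bank with the peroxide.  [the south bank: the acid flask, the reducing agent | the north bank: the base flask, the catalyst vial, the chlorine cylinder, the ether can, the peroxide]
10. Courier goes back to the south bank alone.  [the south bank: the acid flask, the reducing agent | the north bank: the base flask, the catalyst vial, the chlorine cylinder, the ether can, the peroxide]
11. Courier goes to the north bank with the reducing agent.  [the south bank: the acid flask | the north bank: the base flask, the catalyst vial, the chlorine cylinder, the ether can, the peroxide, the reducing agent]
12. Courier goes back to the south bank alone.  [the south bank: the acid flask | the north bank: the base flask, the catalyst vial, the chlorine cylinder, the ether can, the peroxide, the reducing agent]
13. Courier goes to the north bank with the acid flask.  [the south bank: — | the north bank: the acid flask, the base flask, the catalyst vial, the chlorine cylinder, the ether can, the peroxide, the reducing agent]

No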